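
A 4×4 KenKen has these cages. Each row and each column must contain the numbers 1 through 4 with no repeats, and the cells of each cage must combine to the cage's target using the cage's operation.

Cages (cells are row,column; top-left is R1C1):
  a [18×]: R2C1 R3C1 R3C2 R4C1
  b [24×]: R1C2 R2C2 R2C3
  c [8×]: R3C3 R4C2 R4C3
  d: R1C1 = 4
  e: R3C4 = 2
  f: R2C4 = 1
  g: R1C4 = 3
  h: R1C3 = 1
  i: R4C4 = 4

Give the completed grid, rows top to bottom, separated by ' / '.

4 2 1 3 / 2 4 3 1 / 1 3 4 2 / 3 1 2 4

Cage d is a single given cell, which forces R1C1 = 4.
Cage h is given, so R1C3 = 1.
Cage g is a single given cell, which forces R1C4 = 3.
Cage f is given, leaving R2C4 = 1.
Cage a needs product 18, so R3C2 = 3.
E is a freebie, which forces R3C4 = 2.
I is a freebie; hence R4C4 = 4.
Row 1 now contains 3, so R1C2 = 2.
Cage b has product 24, so R2C2 = 4.
Cage b needs product 24, which forces R2C3 = 3.
Row 3 now contains 2, leaving R3C1 = 1.
Row 3 now contains 2; hence R3C3 = 4.
Cage c needs product 8; hence R4C2 = 1.
Row 4 already has 4; hence R4C3 = 2.
Row 2 now contains 3; hence R2C1 = 2.
2 is placed in row 4; hence R4C1 = 3.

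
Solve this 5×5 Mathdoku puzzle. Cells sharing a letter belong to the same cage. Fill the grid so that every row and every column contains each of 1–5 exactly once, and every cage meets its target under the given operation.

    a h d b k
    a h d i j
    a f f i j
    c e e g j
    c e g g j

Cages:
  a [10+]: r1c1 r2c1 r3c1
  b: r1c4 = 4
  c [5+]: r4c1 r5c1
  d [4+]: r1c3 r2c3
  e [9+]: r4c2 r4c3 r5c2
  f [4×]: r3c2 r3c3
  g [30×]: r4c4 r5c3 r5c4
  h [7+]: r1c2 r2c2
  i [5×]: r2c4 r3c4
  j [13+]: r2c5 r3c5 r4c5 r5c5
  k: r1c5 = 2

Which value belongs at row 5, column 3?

Cage b is given, which forces r1c4 = 4.
Cage k is given, leaving r1c5 = 2.
In row 3, 2 can only go at r3c1, so r3c1 = 2.
Row 1 needs a 1, and only r1c3 is open for it.
Column 3 already has 1, so r2c3 = 3.
Cage f's pair has product 4, which forces r3c2 = 1.
Column 3 already has 1, which forces r3c3 = 4.
Row 3 already has 1, leaving r3c4 = 5.
Row 3 now contains 5; hence r3c5 = 3.
The 3 cells of cage a must have sum 10; hence r1c1 = 3.
Row 1 now contains 3, so r1c2 = 5.
Row 2 now contains 3, so r2c1 = 5.
Column 4 already has 5; hence r2c4 = 1.
Row 2 now contains 1, which forces r2c5 = 4.
Cage e needs sum 9, which forces r4c3 = 2.
2 is placed in row 4, so r4c4 = 3.
Cage g needs product 30, which forces r5c3 = 5.
Column 4 now contains 3, which forces r5c4 = 2.
Row 5 now contains 5, leaving r5c5 = 1.
4 is placed in row 2, which forces r2c2 = 2.
The two cells of cage c must have sum 5, which forces r4c1 = 1.
3 is placed in row 4, which forces r4c2 = 4.
Column 5 now contains 1, leaving r4c5 = 5.
Row 5 now contains 1, leaving r5c1 = 4.
Cage e has sum 9, which forces r5c2 = 3.
Completed grid: 3 5 1 4 2 / 5 2 3 1 4 / 2 1 4 5 3 / 1 4 2 3 5 / 4 3 5 2 1.

5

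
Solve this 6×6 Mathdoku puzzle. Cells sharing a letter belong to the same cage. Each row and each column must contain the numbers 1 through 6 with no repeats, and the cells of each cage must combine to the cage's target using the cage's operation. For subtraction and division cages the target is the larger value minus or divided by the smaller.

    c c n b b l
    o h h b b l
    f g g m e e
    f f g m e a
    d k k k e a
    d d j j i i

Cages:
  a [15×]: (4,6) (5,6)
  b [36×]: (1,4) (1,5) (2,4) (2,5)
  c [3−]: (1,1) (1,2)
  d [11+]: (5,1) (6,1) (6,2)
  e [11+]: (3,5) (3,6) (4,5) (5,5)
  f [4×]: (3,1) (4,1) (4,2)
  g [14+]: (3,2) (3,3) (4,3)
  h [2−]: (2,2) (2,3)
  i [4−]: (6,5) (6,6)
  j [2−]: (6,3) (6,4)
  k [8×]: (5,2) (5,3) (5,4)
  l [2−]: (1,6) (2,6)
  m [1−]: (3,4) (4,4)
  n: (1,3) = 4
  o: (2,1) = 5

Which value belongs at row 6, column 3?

6

Cage n is given, so (1,3) = 4.
Cage o is given, leaving (2,1) = 5.
The two cells of cage l must have difference 2; hence (2,6) = 4.
The only place for 5 in row 1 is (1,2).
Cage c's pair has difference 3, leaving (1,1) = 2.
Row 1 already has 2, which forces (1,6) = 6.
Column 1 already has 2; hence (3,1) = 1.
Row 3 now contains 1, so (3,6) = 2.
Column 1 already has 1, so (4,1) = 4.
Column 6 already has 2, leaving (6,6) = 1.
Cage f has product 4; hence (4,2) = 1.
Cage d needs sum 11, so (6,2) = 2.
Cage i's pair has difference 4, leaving (6,5) = 5.
Column 2 now contains 1, leaving (2,2) = 3.
Cage h needs two cells with difference 2, leaving (2,3) = 1.
Column 2 now contains 3, leaving (3,2) = 6.
Column 2 already has 2, so (5,2) = 4.
Column 3 now contains 1, leaving (5,3) = 2.
2 is placed in row 5, leaving (5,4) = 1.
Row 5 now contains 1, which forces (5,5) = 3.
Row 5 now contains 3; hence (5,6) = 5.
Cage j's pair has difference 2; hence (6,3) = 6.
The two cells of cage j must have difference 2, leaving (6,4) = 4.
1 is placed in column 4; hence (1,4) = 3.
3 is placed in column 5, leaving (1,5) = 1.
Column 4 now contains 3; hence (3,4) = 5.
3 is placed in column 5, which forces (3,5) = 4.
3 is placed in column 5, so (4,5) = 2.
Column 6 now contains 5, leaving (4,6) = 3.
Row 5 now contains 3, so (5,1) = 6.
Row 6 already has 6; hence (6,1) = 3.
Cage b has product 36, which forces (2,4) = 2.
Column 5 now contains 2, which forces (2,5) = 6.
Row 3 now contains 5, which forces (3,3) = 3.
3 is placed in row 4, which forces (4,3) = 5.
2 is placed in row 4; hence (4,4) = 6.
Completed grid: 2 5 4 3 1 6 / 5 3 1 2 6 4 / 1 6 3 5 4 2 / 4 1 5 6 2 3 / 6 4 2 1 3 5 / 3 2 6 4 5 1.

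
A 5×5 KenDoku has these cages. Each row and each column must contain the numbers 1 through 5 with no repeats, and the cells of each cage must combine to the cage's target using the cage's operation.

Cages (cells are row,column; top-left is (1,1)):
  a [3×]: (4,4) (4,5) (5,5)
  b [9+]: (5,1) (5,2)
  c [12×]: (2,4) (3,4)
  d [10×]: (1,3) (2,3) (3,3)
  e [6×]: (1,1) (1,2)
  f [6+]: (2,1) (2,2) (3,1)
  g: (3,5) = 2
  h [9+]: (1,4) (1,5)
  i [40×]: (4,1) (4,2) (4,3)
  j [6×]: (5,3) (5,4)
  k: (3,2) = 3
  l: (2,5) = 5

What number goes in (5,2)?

4

Cage l is a single given cell; hence (2,5) = 5.
Cage k is given, so (3,2) = 3.
Row 3 now contains 3, which forces (3,4) = 4.
G is a freebie, so (3,5) = 2.
Cage a needs product 3; hence (4,4) = 1.
Cage a needs product 3, so (4,5) = 3.
Cage a has product 3, so (5,5) = 1.
The two cells of cage e must have product 6, leaving (1,1) = 3.
Column 2 now contains 3, leaving (1,2) = 2.
Column 4 now contains 4, which forces (1,4) = 5.
Column 5 now contains 5, which forces (1,5) = 4.
3 is placed in column 1; hence (2,1) = 4.
Column 2 now contains 2, so (2,2) = 1.
Row 2 now contains 1, so (2,3) = 2.
Column 4 now contains 4, leaving (2,4) = 3.
2 is placed in row 3; hence (3,1) = 1.
1 is placed in row 3, which forces (3,3) = 5.
5 is placed in column 3, so (4,3) = 4.
Column 1 now contains 4, which forces (5,1) = 5.
Row 5 now contains 5; hence (5,2) = 4.
Column 3 already has 2, leaving (5,3) = 3.
Column 4 now contains 3, which forces (5,4) = 2.
Row 1 already has 5, leaving (1,3) = 1.
5 is placed in column 1, so (4,1) = 2.
Row 4 now contains 4, leaving (4,2) = 5.
Completed grid: 3 2 1 5 4 / 4 1 2 3 5 / 1 3 5 4 2 / 2 5 4 1 3 / 5 4 3 2 1.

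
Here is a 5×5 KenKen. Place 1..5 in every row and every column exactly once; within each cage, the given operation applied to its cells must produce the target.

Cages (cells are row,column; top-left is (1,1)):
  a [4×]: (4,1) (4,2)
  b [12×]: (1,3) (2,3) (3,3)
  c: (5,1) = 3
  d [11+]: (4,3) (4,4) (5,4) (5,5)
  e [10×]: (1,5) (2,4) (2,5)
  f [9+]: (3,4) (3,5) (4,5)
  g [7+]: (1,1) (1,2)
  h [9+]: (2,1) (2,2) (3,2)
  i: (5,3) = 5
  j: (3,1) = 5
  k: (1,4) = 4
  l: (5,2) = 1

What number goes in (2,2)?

Cage k is a single given cell, so (1,4) = 4.
J is a freebie, which forces (3,1) = 5.
Cage c is a single given cell, which forces (5,1) = 3.
L is a freebie, so (5,2) = 1.
I is a freebie, which forces (5,3) = 5.
5 is placed in row 5, leaving (5,4) = 2.
Row 5 already has 2, so (5,5) = 4.
Column 1 already has 3, leaving (1,1) = 2.
Cage g needs two cells with sum 7, which forces (1,2) = 5.
Row 1 now contains 5, so (1,5) = 1.
1 is placed in column 5, so (3,5) = 3.
Cage a's pair has product 4, which forces (4,1) = 1.
Column 2 already has 1, so (4,2) = 4.
Row 4 now contains 4, so (4,3) = 2.
Row 4 now contains 1, so (4,4) = 3.
The 3 cells of cage f must have sum 9, so (4,5) = 5.
Row 1 now contains 1, so (1,3) = 3.
Column 1 now contains 1, which forces (2,1) = 4.
The 3 cells of cage h must have sum 9, which forces (2,2) = 3.
Row 2 already has 4, leaving (2,3) = 1.
Cage e needs product 10, leaving (2,4) = 5.
5 is placed in column 5, which forces (2,5) = 2.
Column 2 now contains 4; hence (3,2) = 2.
Column 3 already has 1, so (3,3) = 4.
Row 3 now contains 3, which forces (3,4) = 1.
Completed grid: 2 5 3 4 1 / 4 3 1 5 2 / 5 2 4 1 3 / 1 4 2 3 5 / 3 1 5 2 4.

3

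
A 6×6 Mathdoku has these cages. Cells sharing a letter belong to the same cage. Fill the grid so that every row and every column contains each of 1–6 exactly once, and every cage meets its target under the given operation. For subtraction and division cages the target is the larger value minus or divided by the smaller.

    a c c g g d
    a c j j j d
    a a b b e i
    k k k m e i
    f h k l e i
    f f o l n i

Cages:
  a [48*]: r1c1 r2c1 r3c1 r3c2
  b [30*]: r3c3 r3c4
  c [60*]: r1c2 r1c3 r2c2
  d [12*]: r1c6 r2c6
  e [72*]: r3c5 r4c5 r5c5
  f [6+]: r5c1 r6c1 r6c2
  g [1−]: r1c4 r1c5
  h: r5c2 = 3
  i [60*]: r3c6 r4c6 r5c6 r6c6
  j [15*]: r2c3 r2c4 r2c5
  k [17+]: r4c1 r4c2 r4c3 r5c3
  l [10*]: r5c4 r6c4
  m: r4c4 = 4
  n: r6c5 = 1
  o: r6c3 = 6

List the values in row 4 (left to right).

5 6 2 4 3 1

Cage m is a single given cell, leaving r4c4 = 4.
Cage h is given, which forces r5c2 = 3.
O is a freebie, leaving r6c3 = 6.
N is a freebie, leaving r6c5 = 1.
Column 3 now contains 6; hence r3c3 = 5.
Cage b needs two cells with product 30, so r3c4 = 6.
The 3 cells of cage f must have sum 6, which forces r5c1 = 1.
Column 3 now contains 5; hence r5c3 = 4.
Row 5 already has 4, so r5c5 = 6.
Cage f needs sum 6, leaving r6c1 = 3.
Row 6 now contains 1, leaving r6c2 = 2.
Row 6 already has 2, which forces r6c4 = 5.
5 is placed in row 6, leaving r6c6 = 4.
Cage j has product 15, leaving r2c5 = 5.
Cage a needs product 48; hence r3c2 = 1.
Cage e needs product 72, leaving r3c5 = 4.
1 is placed in row 3, which forces r3c6 = 3.
Cage k has sum 17, leaving r4c3 = 2.
Column 5 now contains 6, so r4c5 = 3.
Column 6 already has 3, which forces r4c6 = 1.
Column 4 now contains 5; hence r5c4 = 2.
Cage i has product 60; hence r5c6 = 5.
The 3 cells of cage c must have product 60, so r1c2 = 5.
Column 3 now contains 2, which forces r1c3 = 3.
Row 1 already has 3, so r1c4 = 1.
Column 5 already has 3, which forces r1c5 = 2.
Row 1 now contains 2; hence r1c6 = 6.
Cage c needs product 60, so r2c2 = 4.
3 is placed in column 3, so r2c3 = 1.
Column 4 now contains 1, leaving r2c4 = 3.
Column 6 now contains 6, so r2c6 = 2.
Row 3 already has 4; hence r3c1 = 2.
Column 2 now contains 5, which forces r4c2 = 6.
Row 1 already has 6, so r1c1 = 4.
Row 2 now contains 4, which forces r2c1 = 6.
6 is placed in row 4, leaving r4c1 = 5.
Filled in: 4 5 3 1 2 6 / 6 4 1 3 5 2 / 2 1 5 6 4 3 / 5 6 2 4 3 1 / 1 3 4 2 6 5 / 3 2 6 5 1 4.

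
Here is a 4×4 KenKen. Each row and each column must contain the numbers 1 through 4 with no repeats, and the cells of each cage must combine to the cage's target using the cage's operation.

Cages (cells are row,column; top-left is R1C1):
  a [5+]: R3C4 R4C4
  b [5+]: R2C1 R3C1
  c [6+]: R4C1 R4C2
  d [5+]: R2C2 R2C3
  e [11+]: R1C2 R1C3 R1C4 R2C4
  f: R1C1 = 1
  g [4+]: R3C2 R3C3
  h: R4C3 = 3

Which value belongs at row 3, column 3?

1

F is a freebie, which forces R1C1 = 1.
H is a freebie, leaving R4C3 = 3.
The 4 cells of cage e must have sum 11; hence R2C4 = 2.
Cage g needs two cells with sum 4, leaving R3C2 = 3.
Column 3 now contains 3, leaving R3C3 = 1.
1 is placed in row 3, leaving R3C4 = 4.
Column 4 now contains 4, leaving R4C4 = 1.
Column 4 now contains 4; hence R1C4 = 3.
2 is placed in row 2, leaving R2C1 = 3.
Cage d needs two cells with sum 5, which forces R2C2 = 1.
1 is placed in column 3, which forces R2C3 = 4.
Row 3 already has 3, so R3C1 = 2.
Column 1 now contains 2; hence R4C1 = 4.
Row 4 already has 4, leaving R4C2 = 2.
Column 2 now contains 2, which forces R1C2 = 4.
Column 3 now contains 4; hence R1C3 = 2.
The full grid is 1 4 2 3 / 3 1 4 2 / 2 3 1 4 / 4 2 3 1.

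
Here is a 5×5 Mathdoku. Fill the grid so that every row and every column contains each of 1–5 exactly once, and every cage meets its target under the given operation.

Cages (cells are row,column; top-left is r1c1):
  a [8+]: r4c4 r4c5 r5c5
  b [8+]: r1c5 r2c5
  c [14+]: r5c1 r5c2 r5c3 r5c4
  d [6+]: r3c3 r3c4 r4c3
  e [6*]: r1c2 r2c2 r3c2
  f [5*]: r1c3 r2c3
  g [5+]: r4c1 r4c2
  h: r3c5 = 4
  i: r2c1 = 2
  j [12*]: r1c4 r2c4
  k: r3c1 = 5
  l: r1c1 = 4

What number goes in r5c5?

L is a freebie, which forces r1c1 = 4.
4 is placed in row 1, so r1c4 = 3.
Row 1 now contains 3; hence r1c5 = 5.
Cage i is given; hence r2c1 = 2.
Column 4 now contains 3, leaving r2c4 = 4.
5 is placed in column 5, which forces r2c5 = 3.
Cage k is given, leaving r3c1 = 5.
Cage h is given, so r3c5 = 4.
5 is placed in column 1, so r5c1 = 3.
Cage e needs product 6, so r1c2 = 2.
Row 1 now contains 5, leaving r1c3 = 1.
3 is placed in row 2, which forces r2c2 = 1.
The two cells of cage f must have product 5; hence r2c3 = 5.
The 3 cells of cage e must have product 6, which forces r3c2 = 3.
Row 3 already has 3, which forces r3c3 = 2.
Row 3 already has 2; hence r3c4 = 1.
Column 1 already has 3, which forces r4c1 = 1.
Cage g needs two cells with sum 5; hence r4c2 = 4.
Column 3 already has 2, which forces r4c3 = 3.
Cage a needs sum 8, leaving r4c4 = 5.
1 is placed in row 4, so r4c5 = 2.
Column 2 now contains 4; hence r5c2 = 5.
Column 3 already has 2, which forces r5c3 = 4.
Column 4 already has 5; hence r5c4 = 2.
2 is placed in column 5; hence r5c5 = 1.
Completed grid: 4 2 1 3 5 / 2 1 5 4 3 / 5 3 2 1 4 / 1 4 3 5 2 / 3 5 4 2 1.

1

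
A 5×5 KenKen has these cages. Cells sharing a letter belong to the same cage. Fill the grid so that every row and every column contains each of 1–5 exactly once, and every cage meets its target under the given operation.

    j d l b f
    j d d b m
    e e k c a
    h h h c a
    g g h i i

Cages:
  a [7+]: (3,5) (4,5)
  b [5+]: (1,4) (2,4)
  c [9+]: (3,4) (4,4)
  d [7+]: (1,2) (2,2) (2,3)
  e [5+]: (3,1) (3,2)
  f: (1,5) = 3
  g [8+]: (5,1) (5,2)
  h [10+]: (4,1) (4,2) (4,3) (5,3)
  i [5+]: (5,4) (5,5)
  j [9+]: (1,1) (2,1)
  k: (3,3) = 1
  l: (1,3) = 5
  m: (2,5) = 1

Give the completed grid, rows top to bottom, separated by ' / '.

4 1 5 2 3 / 5 2 4 3 1 / 2 3 1 4 5 / 1 4 3 5 2 / 3 5 2 1 4

Cage l is given, which forces (1,3) = 5.
Cage f is a single given cell, leaving (1,5) = 3.
Cage m is given, so (2,5) = 1.
Cage k is a single given cell, leaving (3,3) = 1.
Row 1 already has 5; hence (1,1) = 4.
Cage j's pair has sum 9, leaving (2,1) = 5.
Column 1 now contains 5, which forces (5,1) = 3.
Row 5 already has 3; hence (5,2) = 5.
Row 5 already has 3, which forces (5,4) = 1.
1 is placed in column 4, which forces (1,4) = 2.
Cage b's pair has sum 5, which forces (2,4) = 3.
3 is placed in column 1; hence (3,1) = 2.
Cage e's pair has sum 5; hence (3,2) = 3.
2 is placed in row 3, leaving (3,5) = 5.
2 is placed in column 1; hence (4,1) = 1.
Column 5 now contains 5, so (4,5) = 2.
Cage i's pair has sum 5, leaving (5,5) = 4.
2 is placed in row 1, so (1,2) = 1.
Row 3 already has 5; hence (3,4) = 4.
Row 4 already has 2, so (4,2) = 4.
The 4 cells of cage h must have sum 10, leaving (4,3) = 3.
Cage c needs two cells with sum 9, which forces (4,4) = 5.
Row 5 now contains 4, so (5,3) = 2.
Column 2 already has 4; hence (2,2) = 2.
2 is placed in column 3, so (2,3) = 4.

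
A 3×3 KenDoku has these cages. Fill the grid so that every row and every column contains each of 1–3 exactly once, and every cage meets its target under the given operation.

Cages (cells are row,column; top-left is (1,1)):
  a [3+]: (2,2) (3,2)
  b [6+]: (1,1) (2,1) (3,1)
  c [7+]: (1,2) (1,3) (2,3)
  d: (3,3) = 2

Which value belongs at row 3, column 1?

3

Cage d is given, which forces (3,3) = 2.
Cage c needs sum 7, which forces (1,2) = 3.
The 3 cells of cage c must have sum 7, so (1,3) = 1.
Cage a's pair has sum 3, so (2,2) = 2.
Column 3 already has 2, so (2,3) = 3.
2 is placed in row 3, so (3,2) = 1.
1 is placed in row 1, which forces (1,1) = 2.
Row 2 now contains 3, which forces (2,1) = 1.
Row 3 now contains 1, leaving (3,1) = 3.
Completed grid: 2 3 1 / 1 2 3 / 3 1 2.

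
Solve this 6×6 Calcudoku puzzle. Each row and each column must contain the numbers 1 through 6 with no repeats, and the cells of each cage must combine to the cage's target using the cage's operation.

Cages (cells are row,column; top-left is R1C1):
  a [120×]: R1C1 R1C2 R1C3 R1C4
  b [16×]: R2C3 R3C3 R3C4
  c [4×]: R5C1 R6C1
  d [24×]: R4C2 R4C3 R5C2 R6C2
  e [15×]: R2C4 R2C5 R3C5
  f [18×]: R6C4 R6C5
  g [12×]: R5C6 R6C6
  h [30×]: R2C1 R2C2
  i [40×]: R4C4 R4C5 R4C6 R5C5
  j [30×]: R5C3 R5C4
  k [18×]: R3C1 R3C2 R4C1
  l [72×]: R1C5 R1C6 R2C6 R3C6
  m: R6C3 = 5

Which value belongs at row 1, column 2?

M is a freebie; hence R6C3 = 5.
5 is placed in column 3, leaving R5C3 = 6.
Cage j's pair has product 30, leaving R5C4 = 5.
Row 3 needs a 5, and only R3C5 is open for it.
Cage i has product 40, which forces R4C6 = 5.
In row 6, 2 can only go at R6C2, so R6C2 = 2.
The only place for 1 in row 6 is R6C1.
Column 1 already has 1; hence R5C1 = 4.
In row 6, 4 can only go at R6C6, so R6C6 = 4.
Cage g needs two cells with product 12, which forces R5C6 = 3.
Cage l needs product 72, which forces R1C5 = 6.
Row 5 already has 3, which forces R5C2 = 1.
Row 5 now contains 1, which forces R5C5 = 2.
6 is placed in column 5; hence R6C5 = 3.
The 3 cells of cage e must have product 15; hence R2C4 = 3.
Column 5 already has 3; hence R2C5 = 1.
Cage k needs product 18, leaving R3C1 = 2.
Column 2 now contains 1, which forces R3C2 = 3.
2 is placed in row 3, which forces R3C4 = 4.
Cage k has product 18, leaving R4C1 = 3.
Column 4 already has 4, so R4C4 = 1.
1 is placed in column 5, leaving R4C5 = 4.
Row 6 already has 3, which forces R6C4 = 6.
Column 1 already has 3, so R1C1 = 5.
Cage a needs product 120; hence R1C2 = 4.
The 4 cells of cage a must have product 120, so R1C3 = 3.
Column 4 already has 4, leaving R1C4 = 2.
2 is placed in row 1, so R1C6 = 1.
5 is placed in column 1; hence R2C1 = 6.
6 is placed in row 2, which forces R2C2 = 5.
The 3 cells of cage b must have product 16, which forces R2C3 = 4.
6 is placed in row 2; hence R2C6 = 2.
4 is placed in row 3, so R3C3 = 1.
Column 6 already has 1, so R3C6 = 6.
Row 4 now contains 4; hence R4C2 = 6.
Row 4 now contains 4; hence R4C3 = 2.
The full grid is 5 4 3 2 6 1 / 6 5 4 3 1 2 / 2 3 1 4 5 6 / 3 6 2 1 4 5 / 4 1 6 5 2 3 / 1 2 5 6 3 4.

4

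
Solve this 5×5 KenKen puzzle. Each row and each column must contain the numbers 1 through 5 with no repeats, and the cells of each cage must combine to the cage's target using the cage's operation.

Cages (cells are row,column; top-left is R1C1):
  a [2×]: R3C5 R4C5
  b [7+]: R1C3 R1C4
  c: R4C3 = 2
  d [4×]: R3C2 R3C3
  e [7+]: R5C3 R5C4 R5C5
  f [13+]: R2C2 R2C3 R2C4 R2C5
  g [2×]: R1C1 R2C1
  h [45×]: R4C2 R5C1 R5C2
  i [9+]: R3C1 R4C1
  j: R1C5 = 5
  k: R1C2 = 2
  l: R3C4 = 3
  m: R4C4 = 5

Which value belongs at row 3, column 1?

Cage k is a single given cell, leaving R1C2 = 2.
J is a freebie, leaving R1C5 = 5.
Cage l is given, leaving R3C4 = 3.
Cage h has product 45, so R4C2 = 3.
Cage c is given, so R4C3 = 2.
M is a freebie, so R4C4 = 5.
Row 4 now contains 2, which forces R4C5 = 1.
Cage h has product 45; hence R5C1 = 3.
Cage h has product 45; hence R5C2 = 5.
2 is placed in row 1, so R1C1 = 1.
Cage b needs two cells with sum 7, so R1C3 = 3.
3 is placed in column 4, so R1C4 = 4.
Cage g needs two cells with product 2, so R2C1 = 2.
Cage f needs sum 13; hence R2C3 = 5.
4 is placed in column 4, so R2C4 = 1.
Cage f has sum 13; hence R2C5 = 3.
The two cells of cage i must have sum 9, which forces R3C1 = 5.
Column 5 now contains 1; hence R3C5 = 2.
Row 4 now contains 5; hence R4C1 = 4.
Column 4 already has 1, which forces R5C4 = 2.
Column 5 already has 2, leaving R5C5 = 4.
Row 2 now contains 1; hence R2C2 = 4.
Column 2 now contains 4, so R3C2 = 1.
Row 3 now contains 1; hence R3C3 = 4.
Row 5 already has 4, leaving R5C3 = 1.
Completed grid: 1 2 3 4 5 / 2 4 5 1 3 / 5 1 4 3 2 / 4 3 2 5 1 / 3 5 1 2 4.

5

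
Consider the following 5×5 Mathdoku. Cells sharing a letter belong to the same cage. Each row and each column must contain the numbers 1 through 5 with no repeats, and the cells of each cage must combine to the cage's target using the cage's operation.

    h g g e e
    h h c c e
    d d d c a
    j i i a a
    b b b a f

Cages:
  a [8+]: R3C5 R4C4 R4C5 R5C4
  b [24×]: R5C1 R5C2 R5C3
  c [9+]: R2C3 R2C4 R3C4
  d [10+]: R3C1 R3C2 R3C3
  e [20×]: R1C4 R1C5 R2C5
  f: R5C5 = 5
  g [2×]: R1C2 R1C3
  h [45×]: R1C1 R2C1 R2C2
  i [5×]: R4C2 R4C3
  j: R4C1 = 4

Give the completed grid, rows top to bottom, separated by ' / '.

Cage h has product 45, leaving R1C1 = 3.
Cage h has product 45, which forces R2C1 = 5.
Cage h needs product 45, leaving R2C2 = 3.
Cage j is given; hence R4C1 = 4.
Column 1 already has 4, leaving R5C1 = 2.
Row 5 already has 2, so R5C2 = 4.
Row 5 now contains 4; hence R5C3 = 3.
3 is placed in row 5, so R5C4 = 1.
Cage f is given, which forces R5C5 = 5.
The 3 cells of cage e must have product 20; hence R1C4 = 5.
Column 1 already has 2; hence R3C1 = 1.
The 3 cells of cage d must have sum 10, which forces R3C2 = 5.
Cage d needs sum 10, so R3C3 = 4.
Cage c needs sum 9, which forces R3C4 = 3.
Row 3 already has 3, which forces R3C5 = 2.
5 is placed in column 2, leaving R4C2 = 1.
Row 4 now contains 1, so R4C3 = 5.
3 is placed in column 4, so R4C4 = 2.
Row 4 now contains 1, which forces R4C5 = 3.
Column 2 now contains 1, leaving R1C2 = 2.
Cage g needs two cells with product 2, which forces R1C3 = 1.
Row 1 already has 1, leaving R1C5 = 4.
Column 3 now contains 4, which forces R2C3 = 2.
Column 4 already has 2; hence R2C4 = 4.
Column 5 now contains 4, which forces R2C5 = 1.

3 2 1 5 4 / 5 3 2 4 1 / 1 5 4 3 2 / 4 1 5 2 3 / 2 4 3 1 5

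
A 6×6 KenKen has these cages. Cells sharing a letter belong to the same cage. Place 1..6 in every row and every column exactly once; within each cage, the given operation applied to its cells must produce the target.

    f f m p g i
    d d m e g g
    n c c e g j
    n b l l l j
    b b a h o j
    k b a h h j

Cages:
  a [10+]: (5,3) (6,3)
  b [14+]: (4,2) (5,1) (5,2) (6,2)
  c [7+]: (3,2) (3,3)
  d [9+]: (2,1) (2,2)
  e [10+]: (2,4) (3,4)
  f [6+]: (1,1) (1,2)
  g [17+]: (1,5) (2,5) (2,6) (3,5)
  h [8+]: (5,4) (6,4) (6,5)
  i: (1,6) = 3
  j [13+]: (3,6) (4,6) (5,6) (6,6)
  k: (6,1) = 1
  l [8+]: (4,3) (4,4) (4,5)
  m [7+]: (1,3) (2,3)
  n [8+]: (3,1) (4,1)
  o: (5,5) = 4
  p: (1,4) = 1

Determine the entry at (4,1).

6

P is a freebie, so (1,4) = 1.
Cage i is a single given cell, leaving (1,6) = 3.
O is a freebie, so (5,5) = 4.
K is a freebie, which forces (6,1) = 1.
Row 5 now contains 4; hence (5,3) = 6.
Cage a's pair has sum 10, leaving (6,3) = 4.
4 is placed in row 6, so (6,4) = 2.
Row 6 now contains 2, so (6,5) = 3.
Row 6 now contains 2, leaving (6,6) = 6.
Column 4 now contains 2, so (5,4) = 3.
Row 6 already has 6, leaving (6,2) = 5.
Cage b needs sum 14, which forces (5,2) = 1.
Row 5 now contains 1, so (5,6) = 2.
The 4 cells of cage b must have sum 14; hence (4,2) = 3.
Row 5 already has 2, so (5,1) = 5.
Cage d needs two cells with sum 9, leaving (2,1) = 3.
Cage d needs two cells with sum 9, which forces (2,2) = 6.
6 is placed in row 2; hence (2,4) = 4.
Row 2 already has 4, leaving (2,6) = 5.
4 is placed in column 4, which forces (3,4) = 6.
The 3 cells of cage l must have sum 8; hence (4,4) = 5.
The two cells of cage m must have sum 7, which forces (1,3) = 5.
Cage g has sum 17, so (1,5) = 6.
5 is placed in row 2; hence (2,3) = 2.
The 4 cells of cage g must have sum 17, leaving (2,5) = 1.
Row 3 now contains 6, which forces (3,1) = 2.
2 is placed in row 3, which forces (3,2) = 4.
Column 3 now contains 5; hence (3,3) = 3.
Cage g has sum 17, which forces (3,5) = 5.
4 is placed in row 3, which forces (3,6) = 1.
Cage n needs two cells with sum 8, leaving (4,1) = 6.
Column 3 already has 2, leaving (4,3) = 1.
Column 5 now contains 1, so (4,5) = 2.
Column 6 already has 1, so (4,6) = 4.
Column 1 already has 2, leaving (1,1) = 4.
Column 2 now contains 4, which forces (1,2) = 2.
The full grid is 4 2 5 1 6 3 / 3 6 2 4 1 5 / 2 4 3 6 5 1 / 6 3 1 5 2 4 / 5 1 6 3 4 2 / 1 5 4 2 3 6.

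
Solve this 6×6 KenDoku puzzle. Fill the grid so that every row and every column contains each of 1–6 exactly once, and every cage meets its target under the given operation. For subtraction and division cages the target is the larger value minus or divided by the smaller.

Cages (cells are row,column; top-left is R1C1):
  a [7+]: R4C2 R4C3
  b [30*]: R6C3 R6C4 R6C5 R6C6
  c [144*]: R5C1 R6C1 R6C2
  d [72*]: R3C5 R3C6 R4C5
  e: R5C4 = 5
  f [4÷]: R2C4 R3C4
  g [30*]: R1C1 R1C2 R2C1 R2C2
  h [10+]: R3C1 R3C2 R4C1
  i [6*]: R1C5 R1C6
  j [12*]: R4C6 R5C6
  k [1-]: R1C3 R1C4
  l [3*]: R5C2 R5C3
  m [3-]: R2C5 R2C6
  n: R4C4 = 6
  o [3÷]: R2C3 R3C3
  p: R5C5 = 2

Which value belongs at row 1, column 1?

2

Cage n is a single given cell, which forces R4C4 = 6.
Cage c has product 144; hence R5C1 = 6.
Cage e is given, which forces R5C4 = 5.
Cage p is given; hence R5C5 = 2.
The 3 cells of cage c must have product 144, which forces R6C1 = 4.
Cage c needs product 144; hence R6C2 = 6.
Row 4 needs a 1, and only R4C1 is open for it.
The 3 cells of cage h must have sum 10, leaving R3C1 = 5.
The 3 cells of cage h must have sum 10, which forces R3C2 = 4.
Row 3 now contains 4, so R3C4 = 1.
Column 4 already has 1, leaving R2C4 = 4.
Cage d has product 72, which forces R4C5 = 4.
4 is placed in row 4, so R4C6 = 3.
Column 6 now contains 3; hence R5C6 = 4.
The 3 cells of cage d must have product 72, leaving R3C5 = 3.
Column 6 now contains 3, so R3C6 = 6.
Cage i's pair has product 6, so R1C5 = 6.
Cage i needs two cells with product 6; hence R1C6 = 1.
The two cells of cage o must have quotient 3; hence R2C3 = 6.
3 is placed in column 5, leaving R2C5 = 5.
6 is placed in column 6, leaving R2C6 = 2.
6 is placed in row 3, leaving R3C3 = 2.
Column 3 now contains 2, which forces R4C3 = 5.
Column 5 now contains 5, so R6C5 = 1.
Column 6 now contains 2, so R6C6 = 5.
Cage g needs product 30, so R1C1 = 2.
1 is placed in row 1; hence R1C2 = 5.
2 is placed in row 1; hence R1C4 = 3.
Row 2 already has 2, so R2C1 = 3.
Row 2 already has 5, which forces R2C2 = 1.
5 is placed in row 4, which forces R4C2 = 2.
1 is placed in column 2, so R5C2 = 3.
Row 5 already has 3, which forces R5C3 = 1.
Row 6 now contains 1, so R6C3 = 3.
The 4 cells of cage b must have product 30, so R6C4 = 2.
Row 1 already has 3, leaving R1C3 = 4.
Filled in: 2 5 4 3 6 1 / 3 1 6 4 5 2 / 5 4 2 1 3 6 / 1 2 5 6 4 3 / 6 3 1 5 2 4 / 4 6 3 2 1 5.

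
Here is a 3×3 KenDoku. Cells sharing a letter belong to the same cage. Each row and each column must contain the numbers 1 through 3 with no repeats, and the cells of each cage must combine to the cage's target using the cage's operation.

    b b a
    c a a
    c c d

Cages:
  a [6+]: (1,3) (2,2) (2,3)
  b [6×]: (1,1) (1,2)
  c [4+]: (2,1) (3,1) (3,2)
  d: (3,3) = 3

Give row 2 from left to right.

The 3 cells of cage c must have sum 4, leaving (2,1) = 1.
Cage c has sum 4, which forces (3,1) = 2.
The 3 cells of cage c must have sum 4, which forces (3,2) = 1.
Cage d is given; hence (3,3) = 3.
2 is placed in column 1, leaving (1,1) = 3.
The two cells of cage b must have product 6; hence (1,2) = 2.
Cage a needs sum 6, so (1,3) = 1.
The 3 cells of cage a must have sum 6; hence (2,2) = 3.
Column 3 now contains 3; hence (2,3) = 2.
The full grid is 3 2 1 / 1 3 2 / 2 1 3.

1 3 2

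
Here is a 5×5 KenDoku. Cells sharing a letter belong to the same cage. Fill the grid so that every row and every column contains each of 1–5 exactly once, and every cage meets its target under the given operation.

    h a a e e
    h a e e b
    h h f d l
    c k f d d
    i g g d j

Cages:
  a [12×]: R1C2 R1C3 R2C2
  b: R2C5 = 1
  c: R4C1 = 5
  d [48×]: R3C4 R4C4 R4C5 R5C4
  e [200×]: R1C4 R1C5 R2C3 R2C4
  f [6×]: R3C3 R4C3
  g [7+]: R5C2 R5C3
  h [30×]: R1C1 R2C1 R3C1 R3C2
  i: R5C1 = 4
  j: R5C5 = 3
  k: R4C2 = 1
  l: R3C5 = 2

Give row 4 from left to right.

Cage b is given; hence R2C5 = 1.
Cage l is given, which forces R3C5 = 2.
Cage c is a single given cell, so R4C1 = 5.
K is a freebie, leaving R4C2 = 1.
Column 5 already has 2, which forces R4C5 = 4.
Cage i is given; hence R5C1 = 4.
Cage j is given, which forces R5C5 = 3.
Column 5 already has 4; hence R1C5 = 5.
The 4 cells of cage h must have product 30; hence R3C2 = 5.
Row 3 already has 2; hence R3C3 = 3.
Cage d needs product 48; hence R3C4 = 4.
Cage f's pair has product 6, so R4C3 = 2.
4 is placed in row 4, so R4C4 = 3.
Column 2 now contains 5; hence R5C2 = 2.
Column 3 now contains 2, so R5C3 = 5.
Cage d has product 48, which forces R5C4 = 1.
Column 3 now contains 2; hence R1C3 = 1.
Column 4 now contains 4, so R1C4 = 2.
5 is placed in column 3; hence R2C3 = 4.
The 4 cells of cage e must have product 200; hence R2C4 = 5.
Row 3 already has 3; hence R3C1 = 1.
Row 1 already has 2, so R1C1 = 3.
The 3 cells of cage a must have product 12, which forces R1C2 = 4.
The 4 cells of cage h must have product 30, which forces R2C1 = 2.
4 is placed in row 2, leaving R2C2 = 3.
Filled in: 3 4 1 2 5 / 2 3 4 5 1 / 1 5 3 4 2 / 5 1 2 3 4 / 4 2 5 1 3.

5 1 2 3 4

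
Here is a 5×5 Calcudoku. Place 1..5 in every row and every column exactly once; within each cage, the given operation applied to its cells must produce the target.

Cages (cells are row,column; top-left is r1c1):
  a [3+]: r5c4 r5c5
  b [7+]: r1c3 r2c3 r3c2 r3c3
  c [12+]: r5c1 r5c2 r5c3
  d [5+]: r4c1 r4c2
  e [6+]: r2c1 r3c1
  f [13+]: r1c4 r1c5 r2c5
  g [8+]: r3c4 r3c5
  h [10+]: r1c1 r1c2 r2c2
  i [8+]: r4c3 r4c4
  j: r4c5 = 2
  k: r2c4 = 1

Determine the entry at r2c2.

5

K is a freebie, so r2c4 = 1.
Cage b needs sum 7, which forces r3c2 = 1.
Cage j is a single given cell, which forces r4c5 = 2.
1 is placed in column 4, leaving r5c4 = 2.
Column 5 already has 2, so r5c5 = 1.
The 4 cells of cage b must have sum 7, which forces r1c3 = 1.
The two cells of cage d must have sum 5, so r4c1 = 1.
Cage d's pair has sum 5, so r4c2 = 4.
The only place for 4 in row 1 is r1c4.
The 3 cells of cage f must have sum 13, which forces r1c5 = 5.
Cage f needs sum 13, which forces r2c5 = 4.
Column 5 already has 5, which forces r3c5 = 3.
Row 2 already has 4, which forces r2c1 = 2.
Cage h needs sum 10; hence r2c2 = 5.
Cage b needs sum 7, leaving r2c3 = 3.
Cage e's pair has sum 6, so r3c1 = 4.
Row 3 already has 3, leaving r3c3 = 2.
Row 3 already has 3; hence r3c4 = 5.
Column 3 already has 3; hence r4c3 = 5.
5 is placed in column 4; hence r4c4 = 3.
Column 2 already has 5, so r5c2 = 3.
5 is placed in column 3, which forces r5c3 = 4.
2 is placed in column 1, leaving r1c1 = 3.
3 is placed in column 2, leaving r1c2 = 2.
Row 5 now contains 3, which forces r5c1 = 5.
Filled in: 3 2 1 4 5 / 2 5 3 1 4 / 4 1 2 5 3 / 1 4 5 3 2 / 5 3 4 2 1.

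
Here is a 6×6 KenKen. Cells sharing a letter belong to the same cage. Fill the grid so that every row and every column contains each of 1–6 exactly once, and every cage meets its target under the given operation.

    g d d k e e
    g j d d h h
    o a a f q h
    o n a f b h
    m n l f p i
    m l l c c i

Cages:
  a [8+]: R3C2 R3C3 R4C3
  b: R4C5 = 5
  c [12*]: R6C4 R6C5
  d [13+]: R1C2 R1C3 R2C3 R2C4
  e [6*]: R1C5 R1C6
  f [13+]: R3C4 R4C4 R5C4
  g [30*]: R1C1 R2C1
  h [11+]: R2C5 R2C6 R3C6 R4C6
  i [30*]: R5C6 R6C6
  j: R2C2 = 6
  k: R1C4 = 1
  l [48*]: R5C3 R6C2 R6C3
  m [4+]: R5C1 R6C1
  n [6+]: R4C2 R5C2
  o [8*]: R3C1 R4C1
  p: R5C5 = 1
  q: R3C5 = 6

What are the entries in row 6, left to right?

1 2 6 4 3 5

K is a freebie, which forces R1C4 = 1.
Cage j is given, leaving R2C2 = 6.
Cage q is given, so R3C5 = 6.
B is a freebie, leaving R4C5 = 5.
Cage p is given; hence R5C5 = 1.
The two cells of cage g must have product 30, so R1C1 = 6.
Row 2 now contains 6, which forces R2C1 = 5.
Row 5 already has 1, leaving R5C1 = 3.
The two cells of cage m must have sum 4; hence R6C1 = 1.
The only place for 5 in row 6 is R6C6.
5 is placed in column 6, which forces R5C6 = 6.
The 3 cells of cage f must have sum 13; hence R4C4 = 6.
The only place for 2 in row 6 is R6C2.
Cage n needs two cells with sum 6; hence R4C2 = 1.
Cage n's pair has sum 6, leaving R5C2 = 5.
Cage l has product 48; hence R5C3 = 4.
Row 5 already has 4; hence R5C4 = 2.
Cage l needs product 48, which forces R6C3 = 6.
Cage f needs sum 13, leaving R3C4 = 5.
Cage a needs sum 8, leaving R4C3 = 3.
The 4 cells of cage d must have sum 13, which forces R1C3 = 5.
The only place for 4 in row 1 is R1C2.
Cage d has sum 13, which forces R2C3 = 1.
The 4 cells of cage d must have sum 13, which forces R2C4 = 3.
4 is placed in column 2, so R3C2 = 3.
Cage a needs sum 8; hence R3C3 = 2.
Column 4 already has 3, leaving R6C4 = 4.
4 is placed in row 6, leaving R6C5 = 3.
3 is placed in column 5, so R1C5 = 2.
Cage e needs two cells with product 6, which forces R1C6 = 3.
Cage h needs sum 11; hence R2C5 = 4.
Cage h needs sum 11, so R2C6 = 2.
2 is placed in row 3, so R3C1 = 4.
Cage h needs sum 11, which forces R3C6 = 1.
Cage o's pair has product 8; hence R4C1 = 2.
Cage h needs sum 11, so R4C6 = 4.
Filled in: 6 4 5 1 2 3 / 5 6 1 3 4 2 / 4 3 2 5 6 1 / 2 1 3 6 5 4 / 3 5 4 2 1 6 / 1 2 6 4 3 5.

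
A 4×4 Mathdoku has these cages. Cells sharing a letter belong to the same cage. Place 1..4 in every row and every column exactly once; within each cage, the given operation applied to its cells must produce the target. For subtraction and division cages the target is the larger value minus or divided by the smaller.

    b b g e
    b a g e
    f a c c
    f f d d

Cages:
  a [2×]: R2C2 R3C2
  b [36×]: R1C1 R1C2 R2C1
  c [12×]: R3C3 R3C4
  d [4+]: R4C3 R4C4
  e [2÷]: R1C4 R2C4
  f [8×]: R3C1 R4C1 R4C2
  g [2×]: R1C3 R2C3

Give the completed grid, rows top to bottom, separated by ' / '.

4 3 1 2 / 3 1 2 4 / 1 2 4 3 / 2 4 3 1

Cage b needs product 36, which forces R1C1 = 4.
Cage b needs product 36, which forces R1C2 = 3.
Cage b has product 36; hence R2C1 = 3.
Cage f needs product 8, which forces R4C2 = 4.
In row 2, 4 can only go at R2C4, so R2C4 = 4.
Cage e needs two cells with quotient 2, so R1C4 = 2.
The two cells of cage c must have product 12; hence R3C3 = 4.
4 is placed in column 4; hence R3C4 = 3.
Column 4 now contains 3, so R4C4 = 1.
Row 1 already has 2; hence R1C3 = 1.
Cage g's pair has product 2, leaving R2C3 = 2.
Cage f needs product 8, leaving R3C1 = 1.
1 is placed in row 3; hence R3C2 = 2.
1 is placed in row 4; hence R4C1 = 2.
1 is placed in row 4, which forces R4C3 = 3.
Row 2 already has 2; hence R2C2 = 1.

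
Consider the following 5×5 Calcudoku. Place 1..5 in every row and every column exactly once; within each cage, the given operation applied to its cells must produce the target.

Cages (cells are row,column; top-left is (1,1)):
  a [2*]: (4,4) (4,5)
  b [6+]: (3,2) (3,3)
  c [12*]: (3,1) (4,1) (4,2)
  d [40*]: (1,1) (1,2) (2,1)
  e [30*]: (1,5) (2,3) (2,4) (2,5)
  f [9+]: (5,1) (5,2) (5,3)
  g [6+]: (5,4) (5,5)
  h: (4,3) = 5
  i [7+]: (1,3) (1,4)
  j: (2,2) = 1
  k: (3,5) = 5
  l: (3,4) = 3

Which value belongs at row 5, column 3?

1

J is a freebie, which forces (2,2) = 1.
Cage l is a single given cell; hence (3,4) = 3.
Cage k is given; hence (3,5) = 5.
Cage h is a single given cell, leaving (4,3) = 5.
The 4 cells of cage e must have product 30, leaving (1,5) = 1.
The 4 cells of cage e must have product 30, which forces (2,4) = 5.
Column 5 already has 1, which forces (4,5) = 2.
2 is placed in column 5, leaving (5,5) = 4.
Cage i's pair has sum 7, which forces (1,3) = 3.
Column 4 already has 5, leaving (1,4) = 4.
Cage e needs product 30, so (2,3) = 2.
2 is placed in column 5, which forces (2,5) = 3.
Column 3 already has 2, leaving (3,3) = 4.
2 is placed in row 4, leaving (4,4) = 1.
Column 3 already has 3, which forces (5,3) = 1.
Row 5 now contains 4, leaving (5,4) = 2.
Row 2 already has 2; hence (2,1) = 4.
Row 3 already has 4; hence (3,1) = 1.
Row 3 already has 4, leaving (3,2) = 2.
4 is placed in column 1, leaving (4,1) = 3.
Row 4 already has 3, leaving (4,2) = 4.
Column 1 now contains 3, so (5,1) = 5.
Row 5 now contains 5, which forces (5,2) = 3.
Column 1 now contains 5, so (1,1) = 2.
Column 2 now contains 2, which forces (1,2) = 5.
The full grid is 2 5 3 4 1 / 4 1 2 5 3 / 1 2 4 3 5 / 3 4 5 1 2 / 5 3 1 2 4.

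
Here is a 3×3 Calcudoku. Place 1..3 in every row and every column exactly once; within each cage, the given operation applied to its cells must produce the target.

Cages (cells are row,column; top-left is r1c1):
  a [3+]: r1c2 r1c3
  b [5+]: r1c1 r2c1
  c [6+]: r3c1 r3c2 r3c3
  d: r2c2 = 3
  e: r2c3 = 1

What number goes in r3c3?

Cage d is given, so r2c2 = 3.
Cage e is given, which forces r2c3 = 1.
Cage b's pair has sum 5, so r1c1 = 3.
Cage a's pair has sum 3, leaving r1c2 = 1.
Column 3 already has 1, which forces r1c3 = 2.
3 is placed in row 2, so r2c1 = 2.
2 is placed in column 1, which forces r3c1 = 1.
Column 2 already has 1, so r3c2 = 2.
2 is placed in column 3, leaving r3c3 = 3.
Filled in: 3 1 2 / 2 3 1 / 1 2 3.

3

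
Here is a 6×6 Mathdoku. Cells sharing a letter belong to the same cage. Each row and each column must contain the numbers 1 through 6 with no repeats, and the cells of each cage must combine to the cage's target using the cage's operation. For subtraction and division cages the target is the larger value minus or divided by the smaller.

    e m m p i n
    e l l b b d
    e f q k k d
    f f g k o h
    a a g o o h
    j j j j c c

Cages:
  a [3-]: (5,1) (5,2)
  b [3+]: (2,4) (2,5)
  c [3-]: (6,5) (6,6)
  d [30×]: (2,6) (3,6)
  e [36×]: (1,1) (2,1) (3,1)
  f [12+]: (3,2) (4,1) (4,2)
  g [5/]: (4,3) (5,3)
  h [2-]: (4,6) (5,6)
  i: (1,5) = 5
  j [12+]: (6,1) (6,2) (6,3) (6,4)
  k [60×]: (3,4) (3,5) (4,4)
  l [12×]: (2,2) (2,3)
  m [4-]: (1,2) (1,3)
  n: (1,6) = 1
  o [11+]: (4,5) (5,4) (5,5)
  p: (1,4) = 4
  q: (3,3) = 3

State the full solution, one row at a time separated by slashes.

P is a freebie, leaving (1,4) = 4.
Cage i is given; hence (1,5) = 5.
Cage n is given, so (1,6) = 1.
Cage q is a single given cell, which forces (3,3) = 3.
Row 1 needs a 3, and only (1,1) is open for it.
The only place for 3 in row 2 is (2,2).
Cage l needs two cells with product 12; hence (2,3) = 4.
The only place for 5 in row 2 is (2,6).
Column 6 now contains 5, so (3,6) = 6.
Cage e needs product 36, leaving (2,1) = 6.
Row 3 now contains 6, which forces (3,1) = 2.
Cage k has product 60, which forces (3,4) = 5.
Row 3 already has 2, leaving (3,5) = 4.
Row 3 already has 4, so (3,2) = 1.
Cage f needs sum 12; hence (4,1) = 5.
The 3 cells of cage f must have sum 12, leaving (4,2) = 6.
Row 4 already has 5, so (4,3) = 1.
Cage k needs product 60, so (4,4) = 3.
Row 4 already has 3, so (4,5) = 2.
Row 4 already has 2, leaving (4,6) = 4.
Column 3 already has 1, which forces (5,3) = 5.
Column 6 already has 4, which forces (5,6) = 2.
Column 6 already has 4, so (6,6) = 3.
Column 2 now contains 6; hence (1,2) = 2.
Cage m needs two cells with difference 4, leaving (1,3) = 6.
Cage b needs two cells with sum 3, which forces (2,4) = 2.
Column 5 already has 2, leaving (2,5) = 1.
The two cells of cage a must have difference 3, leaving (5,1) = 1.
2 is placed in row 5, leaving (5,2) = 4.
2 is placed in row 5, which forces (5,4) = 6.
Cage o needs sum 11, so (5,5) = 3.
Cage j needs sum 12, so (6,1) = 4.
Cage j needs sum 12, leaving (6,2) = 5.
Cage j needs sum 12, so (6,3) = 2.
Cage j needs sum 12, so (6,4) = 1.
Cage c's pair has difference 3, so (6,5) = 6.

3 2 6 4 5 1 / 6 3 4 2 1 5 / 2 1 3 5 4 6 / 5 6 1 3 2 4 / 1 4 5 6 3 2 / 4 5 2 1 6 3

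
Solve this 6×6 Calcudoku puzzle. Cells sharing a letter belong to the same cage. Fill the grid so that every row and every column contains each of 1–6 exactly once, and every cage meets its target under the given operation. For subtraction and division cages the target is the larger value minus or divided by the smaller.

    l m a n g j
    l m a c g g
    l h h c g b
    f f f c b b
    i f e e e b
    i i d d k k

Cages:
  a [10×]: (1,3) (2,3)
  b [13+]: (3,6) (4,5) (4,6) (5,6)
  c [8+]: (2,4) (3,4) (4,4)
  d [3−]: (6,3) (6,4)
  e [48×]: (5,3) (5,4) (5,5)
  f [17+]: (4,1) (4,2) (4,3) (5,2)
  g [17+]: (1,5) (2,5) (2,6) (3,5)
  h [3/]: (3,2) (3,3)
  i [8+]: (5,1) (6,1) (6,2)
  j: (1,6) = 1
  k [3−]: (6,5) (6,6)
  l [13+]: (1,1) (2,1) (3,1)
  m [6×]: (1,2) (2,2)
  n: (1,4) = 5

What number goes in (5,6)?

Cage n is a single given cell, leaving (1,4) = 5.
J is a freebie; hence (1,6) = 1.
Row 1 now contains 5, leaving (1,3) = 2.
Cage a needs two cells with product 10, so (2,3) = 5.
Row 5 needs a 1, and only (5,1) is open for it.
In column 4, 2 can only go at (5,4), so (5,4) = 2.
In column 4, 6 can only go at (6,4), so (6,4) = 6.
Cage d needs two cells with difference 3; hence (6,3) = 3.
The only place for 1 in row 6 is (6,5).
Cage k's pair has difference 3, which forces (6,6) = 4.
Column 5 needs a 5, and only (3,5) is open for it.
The only place for 4 in column 2 is (4,2).
Cage f has sum 17, which forces (4,1) = 2.
Cage f needs sum 17, which forces (4,3) = 6.
Row 4 already has 2, leaving (4,5) = 3.
Row 4 already has 6, which forces (4,6) = 5.
Cage f has sum 17, so (5,2) = 5.
Column 3 already has 6, so (5,3) = 4.
Row 5 now contains 4; hence (5,5) = 6.
Column 6 already has 5, leaving (5,6) = 3.
2 is placed in column 1, so (6,1) = 5.
5 is placed in column 2, leaving (6,2) = 2.
The two cells of cage m must have product 6, so (1,2) = 6.
6 is placed in column 5; hence (1,5) = 4.
Column 2 now contains 2; hence (2,2) = 1.
The 3 cells of cage c must have sum 8; hence (2,4) = 3.
The 4 cells of cage g must have sum 17; hence (2,5) = 2.
Cage g needs sum 17, which forces (2,6) = 6.
Column 2 now contains 2, which forces (3,2) = 3.
Column 3 already has 6, so (3,3) = 1.
Cage c has sum 8, leaving (3,4) = 4.
Column 6 now contains 3, so (3,6) = 2.
Row 4 now contains 3; hence (4,4) = 1.
Row 1 now contains 4, which forces (1,1) = 3.
6 is placed in row 2, so (2,1) = 4.
Row 3 now contains 4, so (3,1) = 6.
Completed grid: 3 6 2 5 4 1 / 4 1 5 3 2 6 / 6 3 1 4 5 2 / 2 4 6 1 3 5 / 1 5 4 2 6 3 / 5 2 3 6 1 4.

3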